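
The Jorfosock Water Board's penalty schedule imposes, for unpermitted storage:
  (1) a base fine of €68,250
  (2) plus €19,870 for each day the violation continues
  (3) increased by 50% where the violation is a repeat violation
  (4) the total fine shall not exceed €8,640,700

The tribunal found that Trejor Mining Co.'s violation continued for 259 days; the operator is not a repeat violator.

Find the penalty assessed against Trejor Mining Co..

€5,214,580

Per-day component: 259 × €19,870 = €5,146,330
Base plus per-day: €68,250 + €5,146,330 = €5,214,580
The operator is not a repeat violator: no 50% increase.
Cap at €8,640,700: €5,214,580 is within the cap, no reduction.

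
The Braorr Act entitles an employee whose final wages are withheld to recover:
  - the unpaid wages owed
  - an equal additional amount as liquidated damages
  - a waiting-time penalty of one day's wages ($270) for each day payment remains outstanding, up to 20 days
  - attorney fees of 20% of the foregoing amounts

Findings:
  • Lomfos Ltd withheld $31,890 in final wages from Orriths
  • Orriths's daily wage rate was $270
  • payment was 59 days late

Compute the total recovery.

$83,016

Liquidated damages (equal amount): $31,890
Penalty days: min(59, 20) = 20
Waiting-time penalty: 20 × $270 = $5,400
Subtotal: $31,890 + $31,890 + $5,400 = $69,180
Attorney fees: 20% of $69,180 = $13,836
Total award: $69,180 + $13,836 = $83,016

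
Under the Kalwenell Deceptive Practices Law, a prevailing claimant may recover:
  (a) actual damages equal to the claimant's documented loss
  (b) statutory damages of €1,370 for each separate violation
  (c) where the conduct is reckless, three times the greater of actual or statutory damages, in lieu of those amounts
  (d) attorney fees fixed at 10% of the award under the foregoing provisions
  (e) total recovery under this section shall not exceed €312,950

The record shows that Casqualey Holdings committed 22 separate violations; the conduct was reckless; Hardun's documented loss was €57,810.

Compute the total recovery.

Statutory damages: 22 × €1,370 = €30,140
Greater of actual damages (€57,810) or statutory damages (€30,140): €57,810
Trebled: 3 × €57,810 = €173,430
Attorney fees: 10% of €173,430 = €17,343
Total before cap: €173,430 + €17,343 = €190,773
Cap at €312,950: €190,773 is within the cap, no reduction.

€190,773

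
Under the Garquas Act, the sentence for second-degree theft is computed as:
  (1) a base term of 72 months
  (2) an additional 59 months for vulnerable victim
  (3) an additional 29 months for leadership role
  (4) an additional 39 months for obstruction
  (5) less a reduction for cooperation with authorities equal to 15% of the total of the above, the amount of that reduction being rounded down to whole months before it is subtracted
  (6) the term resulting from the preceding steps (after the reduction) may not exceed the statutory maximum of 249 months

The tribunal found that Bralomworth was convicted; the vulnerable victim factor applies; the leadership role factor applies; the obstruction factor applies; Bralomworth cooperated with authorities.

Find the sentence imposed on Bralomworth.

170 months

Vulnerable victim enhancement: +59 months
Leadership role enhancement: +29 months
Obstruction enhancement: +39 months
Adjusted term: 72 months + 59 months + 29 months + 39 months = 199 months
Cooperation with authorities reduction: 15% of 199 months = 29 months (rounded down)
After reduction: 199 − 29 = 170 months
Cap at 249 months: 170 months is within the cap, no reduction.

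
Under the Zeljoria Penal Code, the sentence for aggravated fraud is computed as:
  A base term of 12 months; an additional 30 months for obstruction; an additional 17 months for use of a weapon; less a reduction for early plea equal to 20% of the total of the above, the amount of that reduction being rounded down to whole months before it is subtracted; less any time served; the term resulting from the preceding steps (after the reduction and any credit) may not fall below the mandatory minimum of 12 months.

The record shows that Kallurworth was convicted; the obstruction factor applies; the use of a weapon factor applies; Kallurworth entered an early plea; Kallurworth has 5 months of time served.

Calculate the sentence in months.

Obstruction enhancement: +30 months
Use of a weapon enhancement: +17 months
Adjusted term: 12 months + 30 months + 17 months = 59 months
Early plea reduction: 20% of 59 months = 11 months (rounded down)
After reduction: 59 − 11 = 48 months
Less time served: 48 months − 5 months = 43 months
Minimum 12 months: 43 months meets the minimum, no increase.

43 months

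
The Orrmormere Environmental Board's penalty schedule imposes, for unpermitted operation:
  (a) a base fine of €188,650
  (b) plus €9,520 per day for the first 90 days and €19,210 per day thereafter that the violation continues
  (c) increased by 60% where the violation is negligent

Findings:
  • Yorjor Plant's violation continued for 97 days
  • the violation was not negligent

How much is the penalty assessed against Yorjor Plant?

Civil penalty: €1,179,920

First 90 days: 90 × €9,520 = €856,800
Remaining days: (97 − 90) × €19,210 = €134,470
Per-day component: €856,800 + €134,470 = €991,270
Base plus per-day: €188,650 + €991,270 = €1,179,920
The violation was not negligent: no 60% increase.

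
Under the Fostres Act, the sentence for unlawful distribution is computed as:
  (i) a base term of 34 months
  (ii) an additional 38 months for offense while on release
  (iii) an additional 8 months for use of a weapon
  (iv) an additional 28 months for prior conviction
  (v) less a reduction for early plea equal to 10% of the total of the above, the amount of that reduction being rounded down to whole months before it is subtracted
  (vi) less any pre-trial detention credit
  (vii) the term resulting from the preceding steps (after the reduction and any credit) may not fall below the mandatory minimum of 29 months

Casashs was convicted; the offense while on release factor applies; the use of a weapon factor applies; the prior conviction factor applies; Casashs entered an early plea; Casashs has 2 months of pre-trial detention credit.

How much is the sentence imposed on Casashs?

Offense while on release enhancement: +38 months
Use of a weapon enhancement: +8 months
Prior conviction enhancement: +28 months
Adjusted term: 34 months + 38 months + 8 months + 28 months = 108 months
Early plea reduction: 10% of 108 months = 10 months (rounded down)
After reduction: 108 − 10 = 98 months
Less pre-trial detention credit: 98 months − 2 months = 96 months
Minimum 29 months: 96 months meets the minimum, no increase.

96 months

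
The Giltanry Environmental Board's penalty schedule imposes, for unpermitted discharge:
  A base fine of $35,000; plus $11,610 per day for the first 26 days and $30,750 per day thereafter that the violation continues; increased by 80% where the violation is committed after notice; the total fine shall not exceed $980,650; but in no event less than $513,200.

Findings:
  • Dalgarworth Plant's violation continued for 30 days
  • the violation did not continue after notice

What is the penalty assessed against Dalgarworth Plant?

First 26 days: 26 × $11,610 = $301,860
Remaining days: (30 − 26) × $30,750 = $123,000
Per-day component: $301,860 + $123,000 = $424,860
Base plus per-day: $35,000 + $424,860 = $459,860
The violation did not continue after notice: no 80% increase.
Cap at $980,650: $459,860 is within the cap, no reduction.
Minimum $513,200: $459,860 is below the minimum → $513,200

$513,200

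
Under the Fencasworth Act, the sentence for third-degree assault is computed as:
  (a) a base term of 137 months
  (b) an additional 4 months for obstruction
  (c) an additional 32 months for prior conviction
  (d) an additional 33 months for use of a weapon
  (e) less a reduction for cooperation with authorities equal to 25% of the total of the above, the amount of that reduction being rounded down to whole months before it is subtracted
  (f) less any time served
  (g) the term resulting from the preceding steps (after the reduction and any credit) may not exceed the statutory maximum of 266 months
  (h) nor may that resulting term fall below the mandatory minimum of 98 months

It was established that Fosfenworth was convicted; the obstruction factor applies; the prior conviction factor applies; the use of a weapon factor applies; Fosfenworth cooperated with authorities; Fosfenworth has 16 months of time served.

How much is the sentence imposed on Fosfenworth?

Obstruction enhancement: +4 months
Prior conviction enhancement: +32 months
Use of a weapon enhancement: +33 months
Adjusted term: 137 months + 4 months + 32 months + 33 months = 206 months
Cooperation with authorities reduction: 25% of 206 months = 51 months (rounded down)
After reduction: 206 − 51 = 155 months
Less time served: 155 months − 16 months = 139 months
Cap at 266 months: 139 months is within the cap, no reduction.
Minimum 98 months: 139 months meets the minimum, no increase.

Sentence: 139 months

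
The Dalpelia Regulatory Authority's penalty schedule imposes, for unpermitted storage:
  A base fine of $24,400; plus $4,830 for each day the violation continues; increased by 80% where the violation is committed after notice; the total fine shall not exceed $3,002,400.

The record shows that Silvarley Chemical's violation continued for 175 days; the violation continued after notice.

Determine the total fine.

$1,565,370

Per-day component: 175 × $4,830 = $845,250
Base plus per-day: $24,400 + $845,250 = $869,650
Enhancement: 80% of $869,650 = $695,720
Enhanced fine: $869,650 + $695,720 = $1,565,370
Cap at $3,002,400: $1,565,370 is within the cap, no reduction.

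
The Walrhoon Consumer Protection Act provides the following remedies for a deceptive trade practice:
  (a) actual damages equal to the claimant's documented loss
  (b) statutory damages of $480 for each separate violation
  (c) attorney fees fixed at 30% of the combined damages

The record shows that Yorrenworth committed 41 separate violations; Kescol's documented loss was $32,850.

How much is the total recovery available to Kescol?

Total recovery: $68,289

Statutory damages: 41 × $480 = $19,680
Combined damages: $32,850 + $19,680 = $52,530
Attorney fees: 30% of $52,530 = $15,759
Total recovery: $52,530 + $15,759 = $68,289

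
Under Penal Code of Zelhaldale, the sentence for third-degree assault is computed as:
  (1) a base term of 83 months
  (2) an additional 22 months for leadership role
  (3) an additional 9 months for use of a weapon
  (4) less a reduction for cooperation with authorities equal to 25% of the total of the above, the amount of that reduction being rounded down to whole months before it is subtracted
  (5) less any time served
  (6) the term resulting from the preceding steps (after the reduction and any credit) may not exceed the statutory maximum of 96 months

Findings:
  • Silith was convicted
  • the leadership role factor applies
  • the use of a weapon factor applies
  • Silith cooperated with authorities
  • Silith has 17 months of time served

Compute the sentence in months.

Leadership role enhancement: +22 months
Use of a weapon enhancement: +9 months
Adjusted term: 83 months + 22 months + 9 months = 114 months
Cooperation with authorities reduction: 25% of 114 months = 28 months (rounded down)
After reduction: 114 − 28 = 86 months
Less time served: 86 months − 17 months = 69 months
Cap at 96 months: 69 months is within the cap, no reduction.

69 months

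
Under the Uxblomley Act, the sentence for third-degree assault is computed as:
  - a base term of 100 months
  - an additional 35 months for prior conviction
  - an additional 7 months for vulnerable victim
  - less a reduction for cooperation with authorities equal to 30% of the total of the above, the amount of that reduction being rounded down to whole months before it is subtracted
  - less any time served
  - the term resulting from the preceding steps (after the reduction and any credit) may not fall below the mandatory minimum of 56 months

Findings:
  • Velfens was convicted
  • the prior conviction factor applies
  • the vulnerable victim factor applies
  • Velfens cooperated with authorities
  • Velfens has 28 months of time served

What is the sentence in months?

72 months

Prior conviction enhancement: +35 months
Vulnerable victim enhancement: +7 months
Adjusted term: 100 months + 35 months + 7 months = 142 months
Cooperation with authorities reduction: 30% of 142 months = 42 months (rounded down)
After reduction: 142 − 42 = 100 months
Less time served: 100 months − 28 months = 72 months
Minimum 56 months: 72 months meets the minimum, no increase.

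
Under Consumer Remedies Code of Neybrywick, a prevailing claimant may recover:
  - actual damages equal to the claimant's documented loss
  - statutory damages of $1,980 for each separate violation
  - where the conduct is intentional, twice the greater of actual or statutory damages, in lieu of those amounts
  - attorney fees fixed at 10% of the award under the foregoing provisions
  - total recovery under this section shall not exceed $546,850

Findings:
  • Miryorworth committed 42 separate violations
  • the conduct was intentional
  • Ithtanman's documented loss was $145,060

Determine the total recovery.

$319,132

Statutory damages: 42 × $1,980 = $83,160
Greater of actual damages ($145,060) or statutory damages ($83,160): $145,060
Doubled: 2 × $145,060 = $290,120
Attorney fees: 10% of $290,120 = $29,012
Total before cap: $290,120 + $29,012 = $319,132
Cap at $546,850: $319,132 is within the cap, no reduction.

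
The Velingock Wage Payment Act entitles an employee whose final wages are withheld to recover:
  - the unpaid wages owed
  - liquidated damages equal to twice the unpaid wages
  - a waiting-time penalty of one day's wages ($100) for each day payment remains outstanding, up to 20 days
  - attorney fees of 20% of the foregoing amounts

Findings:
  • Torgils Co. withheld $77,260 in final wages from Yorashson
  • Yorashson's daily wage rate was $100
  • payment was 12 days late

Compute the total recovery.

$279,576

Doubled: 2 × $77,260 = $154,520
Penalty days: min(12, 20) = 12
Waiting-time penalty: 12 × $100 = $1,200
Subtotal: $77,260 + $154,520 + $1,200 = $232,980
Attorney fees: 20% of $232,980 = $46,596
Total award: $232,980 + $46,596 = $279,576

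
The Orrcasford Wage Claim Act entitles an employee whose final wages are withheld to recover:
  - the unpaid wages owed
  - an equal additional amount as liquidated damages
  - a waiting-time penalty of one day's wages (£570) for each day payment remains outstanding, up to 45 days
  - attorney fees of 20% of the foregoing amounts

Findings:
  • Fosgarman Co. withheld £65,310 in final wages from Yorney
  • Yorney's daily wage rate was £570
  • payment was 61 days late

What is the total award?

Liquidated damages (equal amount): £65,310
Penalty days: min(61, 45) = 45
Waiting-time penalty: 45 × £570 = £25,650
Subtotal: £65,310 + £65,310 + £25,650 = £156,270
Attorney fees: 20% of £156,270 = £31,254
Total award: £156,270 + £31,254 = £187,524

£187,524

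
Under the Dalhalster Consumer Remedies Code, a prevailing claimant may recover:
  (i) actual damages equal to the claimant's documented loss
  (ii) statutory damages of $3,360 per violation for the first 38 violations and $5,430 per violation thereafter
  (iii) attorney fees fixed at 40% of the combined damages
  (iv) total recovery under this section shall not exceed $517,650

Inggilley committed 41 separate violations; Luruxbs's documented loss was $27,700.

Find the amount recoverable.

First 38 violations: 38 × $3,360 = $127,680
Remaining violations: (41 − 38) × $5,430 = $16,290
Statutory damages: $127,680 + $16,290 = $143,970
Combined damages: $27,700 + $143,970 = $171,670
Attorney fees: 40% of $171,670 = $68,668
Total before cap: $171,670 + $68,668 = $240,338
Cap at $517,650: $240,338 is within the cap, no reduction.

$240,338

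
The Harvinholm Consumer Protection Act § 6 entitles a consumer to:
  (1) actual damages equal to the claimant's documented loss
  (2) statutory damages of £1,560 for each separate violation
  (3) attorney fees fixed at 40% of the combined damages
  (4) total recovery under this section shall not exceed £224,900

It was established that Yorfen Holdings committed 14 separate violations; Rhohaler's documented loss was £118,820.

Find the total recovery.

Total recovery: £196,924

Statutory damages: 14 × £1,560 = £21,840
Combined damages: £118,820 + £21,840 = £140,660
Attorney fees: 40% of £140,660 = £56,264
Total before cap: £140,660 + £56,264 = £196,924
Cap at £224,900: £196,924 is within the cap, no reduction.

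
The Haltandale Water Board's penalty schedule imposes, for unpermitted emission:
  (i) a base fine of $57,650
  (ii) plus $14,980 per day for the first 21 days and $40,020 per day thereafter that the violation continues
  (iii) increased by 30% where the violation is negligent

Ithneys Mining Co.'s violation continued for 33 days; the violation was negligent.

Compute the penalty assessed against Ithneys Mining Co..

$1,108,211

First 21 days: 21 × $14,980 = $314,580
Remaining days: (33 − 21) × $40,020 = $480,240
Per-day component: $314,580 + $480,240 = $794,820
Base plus per-day: $57,650 + $794,820 = $852,470
Enhancement: 30% of $852,470 = $255,741
Enhanced fine: $852,470 + $255,741 = $1,108,211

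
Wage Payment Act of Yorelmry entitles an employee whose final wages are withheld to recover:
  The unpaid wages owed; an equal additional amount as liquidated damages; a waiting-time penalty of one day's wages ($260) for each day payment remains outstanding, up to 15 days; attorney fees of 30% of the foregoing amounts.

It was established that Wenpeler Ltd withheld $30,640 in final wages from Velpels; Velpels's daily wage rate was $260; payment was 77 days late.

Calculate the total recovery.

Total award: $84,734

Liquidated damages (equal amount): $30,640
Penalty days: min(77, 15) = 15
Waiting-time penalty: 15 × $260 = $3,900
Subtotal: $30,640 + $30,640 + $3,900 = $65,180
Attorney fees: 30% of $65,180 = $19,554
Total award: $65,180 + $19,554 = $84,734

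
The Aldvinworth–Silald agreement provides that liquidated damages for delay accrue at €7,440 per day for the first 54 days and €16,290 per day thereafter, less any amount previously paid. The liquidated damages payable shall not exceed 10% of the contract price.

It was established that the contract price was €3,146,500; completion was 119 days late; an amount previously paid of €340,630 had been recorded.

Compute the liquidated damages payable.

€314,650

First 54 days: 54 × €7,440 = €401,760
Remaining days: (119 − 54) × €16,290 = €1,058,850
Accrued per-day damages: €401,760 + €1,058,850 = €1,460,610
Less amount previously paid: €1,460,610 − €340,630 = €1,119,980
Cap: 10% of €3,146,500 = €314,650
Cap at €314,650: €1,119,980 exceeds the cap → €314,650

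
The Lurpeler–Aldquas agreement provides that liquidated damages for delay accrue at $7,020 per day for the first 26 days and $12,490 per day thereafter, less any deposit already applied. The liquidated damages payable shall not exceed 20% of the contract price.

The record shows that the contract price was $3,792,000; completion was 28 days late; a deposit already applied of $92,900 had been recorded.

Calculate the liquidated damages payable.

$114,600

First 26 days: 26 × $7,020 = $182,520
Remaining days: (28 − 26) × $12,490 = $24,980
Accrued per-day damages: $182,520 + $24,980 = $207,500
Less deposit already applied: $207,500 − $92,900 = $114,600
Cap: 20% of $3,792,000 = $758,400
Cap at $758,400: $114,600 is within the cap, no reduction.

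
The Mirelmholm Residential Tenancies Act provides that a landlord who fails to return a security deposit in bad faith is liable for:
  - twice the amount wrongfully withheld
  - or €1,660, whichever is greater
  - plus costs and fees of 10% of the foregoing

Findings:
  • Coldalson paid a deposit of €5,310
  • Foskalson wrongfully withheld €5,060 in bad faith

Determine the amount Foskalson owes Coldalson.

Doubled: 2 × €5,060 = €10,120
Minimum €1,660: €10,120 meets the minimum, no increase.
Costs and fees: 10% of €10,120 = €1,012
Total recovery: €10,120 + €1,012 = €11,132

€11,132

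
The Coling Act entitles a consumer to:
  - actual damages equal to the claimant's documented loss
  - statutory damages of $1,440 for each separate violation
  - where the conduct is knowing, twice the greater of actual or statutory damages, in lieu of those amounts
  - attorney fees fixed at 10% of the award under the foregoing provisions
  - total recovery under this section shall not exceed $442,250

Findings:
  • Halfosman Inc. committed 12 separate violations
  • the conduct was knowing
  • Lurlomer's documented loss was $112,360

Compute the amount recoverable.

Statutory damages: 12 × $1,440 = $17,280
Greater of actual damages ($112,360) or statutory damages ($17,280): $112,360
Doubled: 2 × $112,360 = $224,720
Attorney fees: 10% of $224,720 = $22,472
Total before cap: $224,720 + $22,472 = $247,192
Cap at $442,250: $247,192 is within the cap, no reduction.

$247,192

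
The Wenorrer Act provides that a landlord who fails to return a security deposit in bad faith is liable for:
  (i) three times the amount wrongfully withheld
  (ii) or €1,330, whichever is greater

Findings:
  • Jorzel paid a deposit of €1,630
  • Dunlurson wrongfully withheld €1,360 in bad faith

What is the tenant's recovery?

€4,080

Trebled: 3 × €1,360 = €4,080
Minimum €1,330: €4,080 meets the minimum, no increase.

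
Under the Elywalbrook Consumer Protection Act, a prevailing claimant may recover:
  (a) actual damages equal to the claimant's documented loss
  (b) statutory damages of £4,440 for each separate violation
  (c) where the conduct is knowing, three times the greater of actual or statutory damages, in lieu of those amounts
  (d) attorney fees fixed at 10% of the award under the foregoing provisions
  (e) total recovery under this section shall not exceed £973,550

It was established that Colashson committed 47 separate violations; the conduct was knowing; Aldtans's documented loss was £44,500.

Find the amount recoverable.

£688,644

Statutory damages: 47 × £4,440 = £208,680
Greater of actual damages (£44,500) or statutory damages (£208,680): £208,680
Trebled: 3 × £208,680 = £626,040
Attorney fees: 10% of £626,040 = £62,604
Total before cap: £626,040 + £62,604 = £688,644
Cap at £973,550: £688,644 is within the cap, no reduction.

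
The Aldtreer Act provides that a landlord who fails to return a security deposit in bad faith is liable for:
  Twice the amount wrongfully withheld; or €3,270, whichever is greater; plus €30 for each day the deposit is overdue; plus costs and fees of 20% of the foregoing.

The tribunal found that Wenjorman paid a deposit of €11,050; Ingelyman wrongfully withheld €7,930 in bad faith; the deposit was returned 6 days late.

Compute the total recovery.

Doubled: 2 × €7,930 = €15,860
Minimum €3,270: €15,860 meets the minimum, no increase.
Late-return penalty: 6 × €30 = €180
Damages plus late penalty: €15,860 + €180 = €16,040
Costs and fees: 20% of €16,040 = €3,208
Total recovery: €16,040 + €3,208 = €19,248

€19,248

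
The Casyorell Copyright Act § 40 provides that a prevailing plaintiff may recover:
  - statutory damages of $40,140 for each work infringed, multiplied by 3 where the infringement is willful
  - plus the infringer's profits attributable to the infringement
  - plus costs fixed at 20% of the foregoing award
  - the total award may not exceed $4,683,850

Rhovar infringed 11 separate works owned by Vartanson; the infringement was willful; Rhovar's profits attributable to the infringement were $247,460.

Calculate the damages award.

Statutory damages: 11 × $40,140 = $441,540
Trebled: 3 × $441,540 = $1,324,620
Combined award: $1,324,620 + $247,460 = $1,572,080
Costs: 20% of $1,572,080 = $314,416
Award plus costs: $1,572,080 + $314,416 = $1,886,496
Cap at $4,683,850: $1,886,496 is within the cap, no reduction.

$1,886,496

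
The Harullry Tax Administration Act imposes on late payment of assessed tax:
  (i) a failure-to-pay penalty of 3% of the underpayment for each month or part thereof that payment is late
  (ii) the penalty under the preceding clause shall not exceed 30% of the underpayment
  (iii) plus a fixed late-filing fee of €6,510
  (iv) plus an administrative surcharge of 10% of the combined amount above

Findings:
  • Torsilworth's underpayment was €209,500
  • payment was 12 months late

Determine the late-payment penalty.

Accrued rate: 3% × 12 = 36%, capped at 30% → 30%
Failure-to-pay penalty: 30% of €209,500 = €62,850
Penalty before surcharge: €62,850 + €6,510 = €69,360
Administrative surcharge: 10% of €69,360 = €6,936
Total penalty: €69,360 + €6,936 = €76,296

Penalty: €76,296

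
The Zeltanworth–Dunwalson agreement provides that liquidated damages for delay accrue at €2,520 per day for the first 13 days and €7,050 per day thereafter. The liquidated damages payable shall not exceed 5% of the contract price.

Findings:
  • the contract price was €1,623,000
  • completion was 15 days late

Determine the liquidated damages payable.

First 13 days: 13 × €2,520 = €32,760
Remaining days: (15 − 13) × €7,050 = €14,100
Accrued per-day damages: €32,760 + €14,100 = €46,860
Cap: 5% of €1,623,000 = €81,150
Cap at €81,150: €46,860 is within the cap, no reduction.

€46,860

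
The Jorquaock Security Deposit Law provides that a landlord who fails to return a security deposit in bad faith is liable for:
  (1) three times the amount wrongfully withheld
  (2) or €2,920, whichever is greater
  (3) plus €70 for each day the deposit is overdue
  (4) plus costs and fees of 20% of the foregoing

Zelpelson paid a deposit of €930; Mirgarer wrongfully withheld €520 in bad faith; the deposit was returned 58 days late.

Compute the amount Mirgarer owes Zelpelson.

Trebled: 3 × €520 = €1,560
Minimum €2,920: €1,560 is below the minimum → €2,920
Late-return penalty: 58 × €70 = €4,060
Damages plus late penalty: €2,920 + €4,060 = €6,980
Costs and fees: 20% of €6,980 = €1,396
Total recovery: €6,980 + €1,396 = €8,376

€8,376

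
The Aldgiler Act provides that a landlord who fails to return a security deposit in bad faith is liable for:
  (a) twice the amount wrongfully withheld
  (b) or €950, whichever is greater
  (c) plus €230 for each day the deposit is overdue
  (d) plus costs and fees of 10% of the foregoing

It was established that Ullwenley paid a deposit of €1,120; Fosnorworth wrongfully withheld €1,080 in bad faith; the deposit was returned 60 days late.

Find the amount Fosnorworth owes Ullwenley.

€17,556

Doubled: 2 × €1,080 = €2,160
Minimum €950: €2,160 meets the minimum, no increase.
Late-return penalty: 60 × €230 = €13,800
Damages plus late penalty: €2,160 + €13,800 = €15,960
Costs and fees: 10% of €15,960 = €1,596
Total recovery: €15,960 + €1,596 = €17,556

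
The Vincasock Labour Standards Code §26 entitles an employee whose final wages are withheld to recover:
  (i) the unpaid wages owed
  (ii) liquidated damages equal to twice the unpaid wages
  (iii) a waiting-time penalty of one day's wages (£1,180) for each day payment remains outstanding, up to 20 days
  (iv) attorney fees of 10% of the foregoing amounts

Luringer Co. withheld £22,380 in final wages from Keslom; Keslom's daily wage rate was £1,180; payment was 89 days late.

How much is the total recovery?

£99,814

Doubled: 2 × £22,380 = £44,760
Penalty days: min(89, 20) = 20
Waiting-time penalty: 20 × £1,180 = £23,600
Subtotal: £22,380 + £44,760 + £23,600 = £90,740
Attorney fees: 10% of £90,740 = £9,074
Total award: £90,740 + £9,074 = £99,814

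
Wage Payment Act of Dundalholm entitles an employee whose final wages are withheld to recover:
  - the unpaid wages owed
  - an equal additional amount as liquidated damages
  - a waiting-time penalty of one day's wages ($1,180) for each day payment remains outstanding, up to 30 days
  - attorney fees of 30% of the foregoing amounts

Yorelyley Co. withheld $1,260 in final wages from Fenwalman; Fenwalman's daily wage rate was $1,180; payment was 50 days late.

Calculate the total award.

$49,296

Liquidated damages (equal amount): $1,260
Penalty days: min(50, 30) = 30
Waiting-time penalty: 30 × $1,180 = $35,400
Subtotal: $1,260 + $1,260 + $35,400 = $37,920
Attorney fees: 30% of $37,920 = $11,376
Total award: $37,920 + $11,376 = $49,296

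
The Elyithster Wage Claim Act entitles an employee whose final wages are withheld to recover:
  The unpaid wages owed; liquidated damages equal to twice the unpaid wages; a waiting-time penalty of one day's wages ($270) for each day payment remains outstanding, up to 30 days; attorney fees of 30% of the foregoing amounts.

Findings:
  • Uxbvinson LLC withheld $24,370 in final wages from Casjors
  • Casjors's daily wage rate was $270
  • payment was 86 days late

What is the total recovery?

Doubled: 2 × $24,370 = $48,740
Penalty days: min(86, 30) = 30
Waiting-time penalty: 30 × $270 = $8,100
Subtotal: $24,370 + $48,740 + $8,100 = $81,210
Attorney fees: 30% of $81,210 = $24,363
Total award: $81,210 + $24,363 = $105,573

$105,573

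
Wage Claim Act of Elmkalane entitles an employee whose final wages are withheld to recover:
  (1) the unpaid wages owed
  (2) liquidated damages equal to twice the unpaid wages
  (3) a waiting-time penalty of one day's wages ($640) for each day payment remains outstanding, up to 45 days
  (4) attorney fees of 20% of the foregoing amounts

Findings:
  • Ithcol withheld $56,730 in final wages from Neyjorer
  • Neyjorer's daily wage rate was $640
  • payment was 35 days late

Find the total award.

Doubled: 2 × $56,730 = $113,460
Penalty days: min(35, 45) = 35
Waiting-time penalty: 35 × $640 = $22,400
Subtotal: $56,730 + $113,460 + $22,400 = $192,590
Attorney fees: 20% of $192,590 = $38,518
Total award: $192,590 + $38,518 = $231,108

Total award: $231,108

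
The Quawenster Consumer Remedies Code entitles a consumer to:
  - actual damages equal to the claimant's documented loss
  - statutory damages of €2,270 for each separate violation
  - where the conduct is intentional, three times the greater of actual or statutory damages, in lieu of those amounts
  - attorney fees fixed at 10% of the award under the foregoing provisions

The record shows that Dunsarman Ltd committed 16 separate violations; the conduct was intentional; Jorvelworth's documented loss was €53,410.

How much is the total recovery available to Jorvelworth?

€176,253

Statutory damages: 16 × €2,270 = €36,320
Greater of actual damages (€53,410) or statutory damages (€36,320): €53,410
Trebled: 3 × €53,410 = €160,230
Attorney fees: 10% of €160,230 = €16,023
Total recovery: €160,230 + €16,023 = €176,253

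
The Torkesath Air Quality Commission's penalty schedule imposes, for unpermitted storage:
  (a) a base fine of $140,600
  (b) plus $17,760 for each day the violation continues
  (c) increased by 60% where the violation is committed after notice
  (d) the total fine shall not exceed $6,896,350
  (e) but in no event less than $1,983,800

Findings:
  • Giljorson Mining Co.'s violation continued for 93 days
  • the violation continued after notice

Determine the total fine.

$2,867,648

Per-day component: 93 × $17,760 = $1,651,680
Base plus per-day: $140,600 + $1,651,680 = $1,792,280
Enhancement: 60% of $1,792,280 = $1,075,368
Enhanced fine: $1,792,280 + $1,075,368 = $2,867,648
Cap at $6,896,350: $2,867,648 is within the cap, no reduction.
Minimum $1,983,800: $2,867,648 meets the minimum, no increase.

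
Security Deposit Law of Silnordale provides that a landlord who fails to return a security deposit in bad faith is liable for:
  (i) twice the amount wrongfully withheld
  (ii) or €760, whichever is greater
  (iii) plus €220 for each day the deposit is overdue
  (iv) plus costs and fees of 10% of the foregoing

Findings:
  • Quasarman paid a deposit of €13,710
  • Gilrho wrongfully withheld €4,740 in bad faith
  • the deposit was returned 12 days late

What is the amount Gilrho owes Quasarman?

€13,332

Doubled: 2 × €4,740 = €9,480
Minimum €760: €9,480 meets the minimum, no increase.
Late-return penalty: 12 × €220 = €2,640
Damages plus late penalty: €9,480 + €2,640 = €12,120
Costs and fees: 10% of €12,120 = €1,212
Total recovery: €12,120 + €1,212 = €13,332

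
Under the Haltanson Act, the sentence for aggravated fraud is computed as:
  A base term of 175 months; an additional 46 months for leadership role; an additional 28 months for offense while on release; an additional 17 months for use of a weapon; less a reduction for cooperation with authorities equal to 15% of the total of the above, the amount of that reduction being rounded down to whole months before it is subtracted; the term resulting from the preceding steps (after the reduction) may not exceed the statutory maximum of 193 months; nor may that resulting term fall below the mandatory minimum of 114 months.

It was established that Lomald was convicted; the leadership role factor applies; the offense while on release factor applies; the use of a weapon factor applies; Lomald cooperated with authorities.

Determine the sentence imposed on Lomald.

Leadership role enhancement: +46 months
Offense while on release enhancement: +28 months
Use of a weapon enhancement: +17 months
Adjusted term: 175 months + 46 months + 28 months + 17 months = 266 months
Cooperation with authorities reduction: 15% of 266 months = 39 months (rounded down)
After reduction: 266 − 39 = 227 months
Cap at 193 months: 227 months exceeds the cap → 193 months
Minimum 114 months: 193 months meets the minimum, no increase.

193 months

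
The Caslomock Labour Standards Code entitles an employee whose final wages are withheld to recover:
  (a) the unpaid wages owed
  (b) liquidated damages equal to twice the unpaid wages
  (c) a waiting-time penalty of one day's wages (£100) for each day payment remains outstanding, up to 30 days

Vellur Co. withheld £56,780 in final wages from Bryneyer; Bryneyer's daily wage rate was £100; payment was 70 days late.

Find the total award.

£173,340

Doubled: 2 × £56,780 = £113,560
Penalty days: min(70, 30) = 30
Waiting-time penalty: 30 × £100 = £3,000
Total award: £56,780 + £113,560 + £3,000 = £173,340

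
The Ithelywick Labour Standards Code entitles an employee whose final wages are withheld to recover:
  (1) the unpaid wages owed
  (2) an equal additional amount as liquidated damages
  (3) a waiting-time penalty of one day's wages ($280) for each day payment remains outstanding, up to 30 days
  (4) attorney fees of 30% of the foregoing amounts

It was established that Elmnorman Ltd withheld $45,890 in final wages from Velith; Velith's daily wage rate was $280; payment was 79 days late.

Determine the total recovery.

Total award: $130,234

Liquidated damages (equal amount): $45,890
Penalty days: min(79, 30) = 30
Waiting-time penalty: 30 × $280 = $8,400
Subtotal: $45,890 + $45,890 + $8,400 = $100,180
Attorney fees: 30% of $100,180 = $30,054
Total award: $100,180 + $30,054 = $130,234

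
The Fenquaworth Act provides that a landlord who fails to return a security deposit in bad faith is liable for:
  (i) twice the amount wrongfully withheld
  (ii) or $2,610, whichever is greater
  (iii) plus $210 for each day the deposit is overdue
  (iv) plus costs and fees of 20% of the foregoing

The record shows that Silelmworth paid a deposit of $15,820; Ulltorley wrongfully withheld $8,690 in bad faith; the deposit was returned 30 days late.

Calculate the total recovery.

$28,416

Doubled: 2 × $8,690 = $17,380
Minimum $2,610: $17,380 meets the minimum, no increase.
Late-return penalty: 30 × $210 = $6,300
Damages plus late penalty: $17,380 + $6,300 = $23,680
Costs and fees: 20% of $23,680 = $4,736
Total recovery: $23,680 + $4,736 = $28,416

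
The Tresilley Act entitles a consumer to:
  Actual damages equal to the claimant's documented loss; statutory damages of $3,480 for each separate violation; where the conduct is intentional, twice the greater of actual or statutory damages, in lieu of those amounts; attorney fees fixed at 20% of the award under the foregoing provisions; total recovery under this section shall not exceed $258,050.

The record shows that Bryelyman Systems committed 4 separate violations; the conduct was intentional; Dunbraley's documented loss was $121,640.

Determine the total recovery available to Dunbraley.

$258,050

Statutory damages: 4 × $3,480 = $13,920
Greater of actual damages ($121,640) or statutory damages ($13,920): $121,640
Doubled: 2 × $121,640 = $243,280
Attorney fees: 20% of $243,280 = $48,656
Total before cap: $243,280 + $48,656 = $291,936
Cap at $258,050: $291,936 exceeds the cap → $258,050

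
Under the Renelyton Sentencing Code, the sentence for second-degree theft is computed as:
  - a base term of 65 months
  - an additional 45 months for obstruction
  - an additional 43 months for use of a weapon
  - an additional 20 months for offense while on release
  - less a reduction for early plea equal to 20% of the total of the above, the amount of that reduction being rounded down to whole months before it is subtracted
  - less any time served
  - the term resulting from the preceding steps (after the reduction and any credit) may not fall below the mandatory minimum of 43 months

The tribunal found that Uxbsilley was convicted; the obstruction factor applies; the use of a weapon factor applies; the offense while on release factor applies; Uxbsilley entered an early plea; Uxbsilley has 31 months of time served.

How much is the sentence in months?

108 months

Obstruction enhancement: +45 months
Use of a weapon enhancement: +43 months
Offense while on release enhancement: +20 months
Adjusted term: 65 months + 45 months + 43 months + 20 months = 173 months
Early plea reduction: 20% of 173 months = 34 months (rounded down)
After reduction: 173 − 34 = 139 months
Less time served: 139 months − 31 months = 108 months
Minimum 43 months: 108 months meets the minimum, no increase.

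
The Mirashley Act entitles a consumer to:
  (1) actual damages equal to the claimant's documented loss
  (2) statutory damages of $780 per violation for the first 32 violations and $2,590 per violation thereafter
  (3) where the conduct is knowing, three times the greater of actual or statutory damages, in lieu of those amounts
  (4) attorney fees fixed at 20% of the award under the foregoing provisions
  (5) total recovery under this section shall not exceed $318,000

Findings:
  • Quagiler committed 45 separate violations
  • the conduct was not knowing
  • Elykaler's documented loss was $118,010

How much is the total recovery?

First 32 violations: 32 × $780 = $24,960
Remaining violations: (45 − 32) × $2,590 = $33,670
Statutory damages: $24,960 + $33,670 = $58,630
Conduct not knowing: the in-lieu enhancement does not apply.
Actual plus statutory damages: $118,010 + $58,630 = $176,640
Attorney fees: 20% of $176,640 = $35,328
Total before cap: $176,640 + $35,328 = $211,968
Cap at $318,000: $211,968 is within the cap, no reduction.

Total recovery: $211,968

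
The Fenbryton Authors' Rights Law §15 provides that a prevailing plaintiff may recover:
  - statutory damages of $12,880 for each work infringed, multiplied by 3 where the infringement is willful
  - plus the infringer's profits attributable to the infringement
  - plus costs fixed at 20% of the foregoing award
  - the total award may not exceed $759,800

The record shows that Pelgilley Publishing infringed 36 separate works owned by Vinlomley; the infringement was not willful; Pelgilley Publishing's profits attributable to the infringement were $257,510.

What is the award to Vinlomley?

Award: $759,800

Statutory damages: 36 × $12,880 = $463,680
Infringement not willful: no ×3 enhancement.
Combined award: $463,680 + $257,510 = $721,190
Costs: 20% of $721,190 = $144,238
Award plus costs: $721,190 + $144,238 = $865,428
Cap at $759,800: $865,428 exceeds the cap → $759,800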